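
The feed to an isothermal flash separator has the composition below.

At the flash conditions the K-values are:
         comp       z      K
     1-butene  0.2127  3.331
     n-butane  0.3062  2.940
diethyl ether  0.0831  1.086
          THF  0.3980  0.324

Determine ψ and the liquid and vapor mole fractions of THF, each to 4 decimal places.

Iterate (Newton) starting at ψ = 0.51:
  ψ = 0.5100: g = 0.12135, g' = -0.9566 → ψ = 0.6369
  ψ = 0.6369: g = -0.00038, g' = -0.9792 → ψ = 0.6365
Converged at ψ = 0.6365.
Compositions from xᵢ = zᵢ/(1+ψ(Kᵢ−1)), yᵢ = Kᵢxᵢ:
  1-butene: x = 0.0856, y = 0.2853
  n-butane: x = 0.1370, y = 0.4028
  diethyl ether: x = 0.0788, y = 0.0856
  THF: x = 0.6986, y = 0.2263

ψ = 0.6365, x_THF = 0.6986, y_THF = 0.2263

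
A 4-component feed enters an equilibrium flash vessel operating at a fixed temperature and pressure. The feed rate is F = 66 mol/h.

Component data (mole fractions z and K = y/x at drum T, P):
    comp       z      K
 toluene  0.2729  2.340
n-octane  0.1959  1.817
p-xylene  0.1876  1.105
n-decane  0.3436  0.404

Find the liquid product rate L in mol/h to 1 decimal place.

L = 25.1 mol/h

Rachford–Rice: g(ψ) = Σ zᵢ(Kᵢ−1)/(1+ψ(Kᵢ−1)) = 0.
g(0) = ΣzᵢKᵢ − 1 = 0.3406 and g(1) = 1 − Σzᵢ/Kᵢ = -0.2447, so a root lies in (0, 1).
Newton–Raphson from ψ = 0.62:
  ψ = 0.6200: g = -0.00034, g' = -0.5127 → ψ = 0.6193
Converged at ψ = 0.6193.
Then V = ψ·F = 0.6193·66 = 40.9 mol/h and L = F − V = 25.1 mol/h.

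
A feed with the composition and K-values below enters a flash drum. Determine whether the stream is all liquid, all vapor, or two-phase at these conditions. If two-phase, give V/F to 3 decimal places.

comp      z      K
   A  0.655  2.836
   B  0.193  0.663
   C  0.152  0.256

two-phase, V/F = 0.915

ΣzᵢKᵢ = 2.024; Σzᵢ/Kᵢ = 1.116.
Both exceed 1, so a two-phase solution exists.
Newton–Raphson from ψ = 0.5:
  ψ = 0.500: g = 0.3687, g' = -0.845 → ψ = 0.936
  ψ = 0.936: g = -0.0254, g' = -1.259 → ψ = 0.916
  ψ = 0.916: g = -0.0008, g' = -1.182 → ψ = 0.915
Converged at ψ = 0.915.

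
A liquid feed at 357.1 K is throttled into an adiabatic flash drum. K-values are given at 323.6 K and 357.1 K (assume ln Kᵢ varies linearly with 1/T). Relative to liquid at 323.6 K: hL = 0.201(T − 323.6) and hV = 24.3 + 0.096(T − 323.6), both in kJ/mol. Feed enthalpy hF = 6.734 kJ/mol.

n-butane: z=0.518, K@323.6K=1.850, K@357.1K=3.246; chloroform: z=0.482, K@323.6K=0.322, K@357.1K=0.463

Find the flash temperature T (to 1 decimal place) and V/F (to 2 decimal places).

Adiabatic flash: solve Rachford–Rice at each trial T, then check hF = ψ·hV(T) + (1−ψ)·hL(T).
  T = 323.6 K: K = (1.850, 0.322), RR gives ψ = 0.197, H_out = 4.786 kJ/mol
  T = 357.1 K: K = (3.246, 0.463), RR gives ψ = 0.750, H_out = 22.321 kJ/mol
  T = 340.4 K: K = (2.487, 0.390), RR gives ψ = 0.525, H_out = 15.201 kJ/mol
  T = 332.0 K: K = (2.153, 0.355), RR gives ψ = 0.385, H_out = 10.709 kJ/mol
  T = 327.8 K: K = (1.998, 0.338), RR gives ψ = 0.300, H_out = 7.997 kJ/mol
  T = 325.7 K: K = (1.923, 0.330), RR gives ψ = 0.251, H_out = 6.467 kJ/mol
Linear interpolation between T = 325.7 (H_out = 6.467) and T = 327.8 (H_out = 7.997) on hF = 6.734 gives T ≈ 326.1 K, at which ψ = 0.26.

T = 326.1 K, V/F = 0.26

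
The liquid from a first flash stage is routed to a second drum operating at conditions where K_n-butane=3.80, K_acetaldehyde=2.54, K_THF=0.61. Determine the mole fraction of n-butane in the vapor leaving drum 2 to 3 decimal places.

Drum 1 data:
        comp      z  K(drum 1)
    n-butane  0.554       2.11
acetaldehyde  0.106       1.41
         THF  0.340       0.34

Drum 1:
Newton iteration, ψ₁⁰ = 0.36:
  ψ₁ = 0.360: g = 0.1829, g' = -0.617 → ψ₁ = 0.657
  ψ₁ = 0.657: g = -0.0060, g' = -0.701 → ψ₁ = 0.648
Converged at ψ₁ = 0.648.
Drum-1 compositions:
  n-butane: x = 0.322, y = 0.680
  acetaldehyde: x = 0.084, y = 0.118
  THF: x = 0.594, y = 0.202
Drum-2 feed = drum-1 liquid: z₂ = (0.3223, 0.0838, 0.5940).
Drum 2:
Let ψ₂ = V/F and solve Σ zᵢ(Kᵢ−1)/(1+ψ₂(Kᵢ−1)) = 0.
Feasibility: ΣzᵢKᵢ = 1.800, Σzᵢ/Kᵢ = 1.092 — both > 1, two phases present.
Iterate (Newton) starting at ψ₂ = 0.44:
  ψ₂ = 0.440: g = 0.2015, g' = -0.709 → ψ₂ = 0.724
  ψ₂ = 0.724: g = 0.0362, g' = -0.496 → ψ₂ = 0.797
  ψ₂ = 0.797: g = 0.0009, g' = -0.472 → ψ₂ = 0.799
Converged at ψ₂ = 0.799.
  n-butane: x = 0.100, y = 0.378
  acetaldehyde: x = 0.038, y = 0.095
  THF: x = 0.863, y = 0.526

y_n-butane (drum 2) = 0.378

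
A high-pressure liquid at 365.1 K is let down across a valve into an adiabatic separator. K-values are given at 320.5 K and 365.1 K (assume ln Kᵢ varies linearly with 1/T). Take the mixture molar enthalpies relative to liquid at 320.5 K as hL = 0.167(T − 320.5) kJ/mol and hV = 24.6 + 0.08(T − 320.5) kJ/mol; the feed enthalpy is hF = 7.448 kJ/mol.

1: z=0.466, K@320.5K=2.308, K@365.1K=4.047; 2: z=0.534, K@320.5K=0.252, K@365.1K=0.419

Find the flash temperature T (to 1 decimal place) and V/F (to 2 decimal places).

Adiabatic flash: solve Rachford–Rice at each trial T, then check hF = ψ·hV(T) + (1−ψ)·hL(T).
  T = 320.5 K: K = (2.308, 0.252), RR gives ψ = 0.215, H_out = 5.283 kJ/mol
  T = 365.1 K: K = (4.047, 0.419), RR gives ψ = 0.627, H_out = 20.436 kJ/mol
  T = 342.8 K: K = (3.113, 0.330), RR gives ψ = 0.443, H_out = 13.765 kJ/mol
  T = 331.6 K: K = (2.692, 0.290), RR gives ψ = 0.340, H_out = 9.899 kJ/mol
  T = 326.1 K: K = (2.498, 0.271), RR gives ψ = 0.282, H_out = 7.744 kJ/mol
  T = 323.3 K: K = (2.402, 0.261), RR gives ψ = 0.250, H_out = 6.553 kJ/mol
  T = 324.7 K: K = (2.449, 0.266), RR gives ψ = 0.266, H_out = 7.157 kJ/mol
Linear interpolation between T = 324.7 (H_out = 7.157) and T = 326.1 (H_out = 7.744) on hF = 7.448 gives T ≈ 325.4 K, at which ψ = 0.27.

T = 325.4 K, V/F = 0.27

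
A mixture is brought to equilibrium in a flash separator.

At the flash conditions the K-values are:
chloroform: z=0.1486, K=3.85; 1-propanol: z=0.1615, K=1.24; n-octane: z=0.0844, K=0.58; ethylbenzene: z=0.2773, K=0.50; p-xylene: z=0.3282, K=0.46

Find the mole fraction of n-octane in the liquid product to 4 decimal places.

Material balance + equilibrium reduce to Σ zᵢ(Kᵢ−1)/(1+V/F(Kᵢ−1)) = 0.
Feasibility: ΣzᵢKᵢ = 1.1109, Σzᵢ/Kᵢ = 1.5824 — both > 1, two phases present.
Newton iteration, V/F⁰ = 0.5:
  V/F = 0.5000: g = -0.26327, g' = -0.5394 → V/F = 0.0119
  V/F = 0.0119: g = 0.09480, g' = -1.3206 → V/F = 0.0837
  V/F = 0.0837: g = 0.01290, g' = -0.9923 → V/F = 0.0967
  V/F = 0.0967: g = 0.00028, g' = -0.9500 → V/F = 0.0970
Converged at V/F = 0.0970.
Compositions from xᵢ = zᵢ/(1+V/F(Kᵢ−1)), yᵢ = Kᵢxᵢ:
  chloroform: x = 0.1164, y = 0.4482
  1-propanol: x = 0.1578, y = 0.1957
  n-octane: x = 0.0880, y = 0.0510
  ethylbenzene: x = 0.2914, y = 0.1457
  p-xylene: x = 0.3463, y = 0.1593

x_n-octane = 0.0880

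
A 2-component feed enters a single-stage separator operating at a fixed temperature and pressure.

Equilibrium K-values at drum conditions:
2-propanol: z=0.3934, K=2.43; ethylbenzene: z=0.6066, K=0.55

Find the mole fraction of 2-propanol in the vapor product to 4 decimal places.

y_2-propanol = 0.5816

Material balance + equilibrium reduce to Σ zᵢ(Kᵢ−1)/(1+β(Kᵢ−1)) = 0.
Check two-phase: ΣzᵢKᵢ = 1.2896 > 1 and Σzᵢ/Kᵢ = 1.2648 > 1, so g(0) = 0.2896 > 0 and g(1) = -0.2648 < 0.
Binary case is linear: z₁(K₁−1)(1+β(K₂−1)) + z₂(K₂−1)(1+β(K₁−1)) = 0
⇒ β = [z₁(K₁−1)+z₂(K₂−1)] / [−(K₁−1)(K₂−1)] = 0.28959/0.64350 = 0.4500
Compositions from xᵢ = zᵢ/(1+β(Kᵢ−1)), yᵢ = Kᵢxᵢ:
  2-propanol: x = 0.2394, y = 0.5816
  ethylbenzene: x = 0.7606, y = 0.4184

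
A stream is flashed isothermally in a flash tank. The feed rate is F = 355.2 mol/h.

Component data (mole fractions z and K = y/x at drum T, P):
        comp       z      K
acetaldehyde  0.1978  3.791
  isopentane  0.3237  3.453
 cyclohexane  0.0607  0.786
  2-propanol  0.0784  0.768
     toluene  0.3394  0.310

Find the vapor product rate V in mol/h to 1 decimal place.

Material balance + equilibrium reduce to Σ zᵢ(Kᵢ−1)/(1+ψ(Kᵢ−1)) = 0.
Check two-phase: ΣzᵢKᵢ = 2.0807 > 1 and Σzᵢ/Kᵢ = 1.4201 > 1, so g(0) = 1.0807 > 0 and g(1) = -0.4201 < 0.
Iterate (Newton) starting at ψ = 0.46:
  ψ = 0.4600: g = 0.23694, g' = -1.0809 → ψ = 0.6792
  ψ = 0.6792: g = 0.01094, g' = -1.0399 → ψ = 0.6897
Converged at ψ = 0.6897.
Then V = ψ·F = 0.6897·355.2 = 245.0 mol/h and L = F − V = 110.2 mol/h.

V = 245.0 mol/h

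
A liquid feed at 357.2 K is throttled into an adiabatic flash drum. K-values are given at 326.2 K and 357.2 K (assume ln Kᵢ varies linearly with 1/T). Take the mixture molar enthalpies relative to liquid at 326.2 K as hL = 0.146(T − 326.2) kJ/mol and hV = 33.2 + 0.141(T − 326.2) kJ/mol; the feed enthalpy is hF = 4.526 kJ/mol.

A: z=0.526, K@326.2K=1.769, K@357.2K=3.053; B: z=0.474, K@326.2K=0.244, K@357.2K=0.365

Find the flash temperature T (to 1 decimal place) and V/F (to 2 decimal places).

Adiabatic flash: solve Rachford–Rice at each trial T, then check hF = ψ·hV(T) + (1−ψ)·hL(T).
  T = 326.2 K: K = (1.769, 0.244), RR gives ψ = 0.079, H_out = 2.635 kJ/mol
  T = 357.2 K: K = (3.053, 0.365), RR gives ψ = 0.597, H_out = 24.269 kJ/mol
  T = 341.7 K: K = (2.353, 0.301), RR gives ψ = 0.402, H_out = 15.589 kJ/mol
  T = 333.9 K: K = (2.045, 0.272), RR gives ψ = 0.269, H_out = 10.029 kJ/mol
  T = 330.0 K: K = (1.902, 0.257), RR gives ψ = 0.183, H_out = 6.618 kJ/mol
  T = 328.1 K: K = (1.835, 0.251), RR gives ψ = 0.134, H_out = 4.725 kJ/mol
Linear interpolation between T = 326.2 (H_out = 2.635) and T = 328.1 (H_out = 4.725) on hF = 4.526 gives T ≈ 327.9 K, at which ψ = 0.13.

T = 327.9 K, V/F = 0.13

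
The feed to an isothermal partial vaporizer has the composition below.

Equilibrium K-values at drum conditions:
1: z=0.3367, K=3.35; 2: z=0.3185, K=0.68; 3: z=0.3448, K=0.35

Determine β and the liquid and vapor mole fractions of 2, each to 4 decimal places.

Let β = V/F and solve Σ zᵢ(Kᵢ−1)/(1+β(Kᵢ−1)) = 0.
g(0) = ΣzᵢKᵢ − 1 = 0.4652 and g(1) = 1 − Σzᵢ/Kᵢ = -0.5540, so a root lies in (0, 1).
Newton iteration, β⁰ = 0.5:
  β = 0.5000: g = -0.08957, g' = -0.7590 → β = 0.3820
  β = 0.3820: g = 0.00269, g' = -0.8165 → β = 0.3853
Converged at β = 0.3853.
Compositions from xᵢ = zᵢ/(1+β(Kᵢ−1)), yᵢ = Kᵢxᵢ:
  1: x = 0.1767, y = 0.5920
  2: x = 0.3633, y = 0.2470
  3: x = 0.4600, y = 0.1610

β = 0.3853, x_2 = 0.3633, y_2 = 0.2470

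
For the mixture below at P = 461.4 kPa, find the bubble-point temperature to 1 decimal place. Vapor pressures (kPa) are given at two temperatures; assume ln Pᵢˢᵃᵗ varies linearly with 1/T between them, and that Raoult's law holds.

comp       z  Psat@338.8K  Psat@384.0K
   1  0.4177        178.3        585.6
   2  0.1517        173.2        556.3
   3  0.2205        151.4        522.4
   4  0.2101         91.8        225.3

Bubble-point temperature: ΣzᵢPᵢˢᵃᵗ(T) = P. Interpolate ln Pᵢˢᵃᵗ = aᵢ + bᵢ/T.
  T = 338.8 K: ΣzᵢPᵢˢᵃᵗ = 153.42 kPa
  T = 384.0 K: ΣzᵢPᵢˢᵃᵗ = 491.52 kPa
  T = 361.4 K: ΣzᵢPᵢˢᵃᵗ = 284.46 kPa
  T = 372.7 K: ΣzᵢPᵢˢᵃᵗ = 376.94 kPa
  T = 378.4 K: ΣzᵢPᵢˢᵃᵗ = 431.77 kPa
  T = 381.2 K: ΣzᵢPᵢˢᵃᵗ = 460.89 kPa
Interpolating between 381.2 K and 384.0 K gives T ≈ 381.2 K.

T = 381.2 K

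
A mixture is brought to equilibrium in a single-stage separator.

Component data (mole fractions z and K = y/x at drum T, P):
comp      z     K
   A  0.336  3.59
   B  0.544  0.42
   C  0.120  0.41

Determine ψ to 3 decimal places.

ψ = 0.321

Material balance + equilibrium reduce to Σ zᵢ(Kᵢ−1)/(1+ψ(Kᵢ−1)) = 0.
g(0) = ΣzᵢKᵢ − 1 = 0.484 and g(1) = 1 − Σzᵢ/Kᵢ = -0.682, so a root lies in (0, 1).
Newton iteration, ψ⁰ = 0.5:
  ψ = 0.500: g = -0.1656, g' = -0.875 → ψ = 0.311
  ψ = 0.311: g = 0.0106, g' = -1.027 → ψ = 0.321
Converged at ψ = 0.321.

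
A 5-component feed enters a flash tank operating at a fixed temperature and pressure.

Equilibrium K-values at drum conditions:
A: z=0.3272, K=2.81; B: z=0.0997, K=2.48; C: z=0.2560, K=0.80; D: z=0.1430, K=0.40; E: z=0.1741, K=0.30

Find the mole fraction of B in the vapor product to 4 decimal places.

y_B = 0.1372

Material balance + equilibrium reduce to Σ zᵢ(Kᵢ−1)/(1+ψ(Kᵢ−1)) = 0.
Check two-phase: ΣzᵢKᵢ = 1.4809 > 1 and Σzᵢ/Kᵢ = 1.4145 > 1, so g(0) = 0.4809 > 0 and g(1) = -0.4145 < 0.
Iterate (Newton) starting at ψ = 0.43:
  ψ = 0.4300: g = 0.07720, g' = -0.7009 → ψ = 0.5402
  ψ = 0.5402: g = 0.00115, g' = -0.6876 → ψ = 0.5418
Converged at ψ = 0.5418.
Compositions from xᵢ = zᵢ/(1+ψ(Kᵢ−1)), yᵢ = Kᵢxᵢ:
  A: x = 0.1652, y = 0.4642
  B: x = 0.0553, y = 0.1372
  C: x = 0.2871, y = 0.2297
  D: x = 0.2119, y = 0.0848
  E: x = 0.2805, y = 0.0841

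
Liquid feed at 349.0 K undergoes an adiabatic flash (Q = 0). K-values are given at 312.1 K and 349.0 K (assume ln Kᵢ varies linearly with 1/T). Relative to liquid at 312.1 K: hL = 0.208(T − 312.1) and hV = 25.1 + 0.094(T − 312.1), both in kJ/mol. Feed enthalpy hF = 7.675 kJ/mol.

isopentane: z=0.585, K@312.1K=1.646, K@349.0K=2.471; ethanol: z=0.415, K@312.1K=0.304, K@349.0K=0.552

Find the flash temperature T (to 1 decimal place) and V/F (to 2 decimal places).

Adiabatic flash: solve Rachford–Rice at each trial T, then check hF = ψ·hV(T) + (1−ψ)·hL(T).
  T = 312.1 K: K = (1.646, 0.304), RR gives ψ = 0.198, H_out = 4.972 kJ/mol
  T = 349.0 K: K = (2.471, 0.552), RR gives ψ = 1.000, H_out = 28.569 kJ/mol
  T = 330.6 K: K = (2.041, 0.417), RR gives ψ = 0.604, H_out = 17.745 kJ/mol
  T = 321.4 K: K = (1.840, 0.358), RR gives ψ = 0.417, H_out = 11.954 kJ/mol
  T = 316.8 K: K = (1.743, 0.331), RR gives ψ = 0.315, H_out = 8.714 kJ/mol
  T = 314.5 K: K = (1.695, 0.317), RR gives ψ = 0.260, H_out = 6.950 kJ/mol
Linear interpolation between T = 314.5 (H_out = 6.950) and T = 316.8 (H_out = 8.714) on hF = 7.675 gives T ≈ 315.4 K, at which ψ = 0.28.

T = 315.4 K, V/F = 0.28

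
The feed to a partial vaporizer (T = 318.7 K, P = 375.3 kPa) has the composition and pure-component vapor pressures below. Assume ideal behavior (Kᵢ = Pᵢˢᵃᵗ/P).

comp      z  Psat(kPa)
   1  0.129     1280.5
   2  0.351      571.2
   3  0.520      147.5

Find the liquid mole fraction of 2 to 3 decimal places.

x_2 = 0.314

Raoult's law: Kᵢ = Pᵢˢᵃᵗ/P = Pᵢˢᵃᵗ/375.3.
  K_1 = 1280.5/375.3 = 3.41194, K_2 = 571.2/375.3 = 1.52198, K_3 = 147.5/375.3 = 0.39302
Material balance + equilibrium reduce to Σ zᵢ(Kᵢ−1)/(1+ψ(Kᵢ−1)) = 0.
g(0) = ΣzᵢKᵢ − 1 = 0.179 and g(1) = 1 − Σzᵢ/Kᵢ = -0.592, so a root lies in (0, 1).
Iterate (Newton) starting at ψ = 0.5:
  ψ = 0.500: g = -0.1668, g' = -0.609 → ψ = 0.226
  ψ = 0.226: g = -0.0007, g' = -0.648 → ψ = 0.225
Converged at ψ = 0.225.
Compositions from xᵢ = zᵢ/(1+ψ(Kᵢ−1)), yᵢ = Kᵢxᵢ:
  1: x = 0.084, y = 0.285
  2: x = 0.314, y = 0.478
  3: x = 0.602, y = 0.237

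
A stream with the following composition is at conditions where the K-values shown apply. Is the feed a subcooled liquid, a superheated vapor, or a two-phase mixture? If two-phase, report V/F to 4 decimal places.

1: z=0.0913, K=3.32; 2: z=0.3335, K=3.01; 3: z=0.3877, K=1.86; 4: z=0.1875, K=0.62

ΣzᵢKᵢ = 2.1443; Σzᵢ/Kᵢ = 0.6492.
Since Σzᵢ/Kᵢ < 1 the mixture is above its dew point — single vapor phase.

superheated vapor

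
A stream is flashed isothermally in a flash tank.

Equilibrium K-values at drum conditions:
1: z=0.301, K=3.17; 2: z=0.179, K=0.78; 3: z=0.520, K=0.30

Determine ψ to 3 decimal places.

ψ = 0.191

Iterate (Newton) starting at ψ = 0.5:
  ψ = 0.500: g = -0.2910, g' = -0.940 → ψ = 0.190
  ψ = 0.190: g = 0.0011, g' = -1.058 → ψ = 0.191
Converged at ψ = 0.191.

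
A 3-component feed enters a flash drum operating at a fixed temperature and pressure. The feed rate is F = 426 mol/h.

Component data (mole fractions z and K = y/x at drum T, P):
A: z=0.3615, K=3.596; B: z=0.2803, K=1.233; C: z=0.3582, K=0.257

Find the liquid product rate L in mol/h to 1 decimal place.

Material balance + equilibrium reduce to Σ zᵢ(Kᵢ−1)/(1+V/F(Kᵢ−1)) = 0.
Check two-phase: ΣzᵢKᵢ = 1.7376 > 1 and Σzᵢ/Kᵢ = 1.7216 > 1, so g(0) = 0.7376 > 0 and g(1) = -0.7216 < 0.
Newton iteration, V/F⁰ = 0.41:
  V/F = 0.4100: g = 0.13148, g' = -0.9933 → V/F = 0.5424
  V/F = 0.5424: g = 0.00193, g' = -0.9869 → V/F = 0.5443
Converged at V/F = 0.5443.
Then V = V/F·F = 0.5443·426 = 231.9 mol/h and L = F − V = 194.1 mol/h.

L = 194.1 mol/h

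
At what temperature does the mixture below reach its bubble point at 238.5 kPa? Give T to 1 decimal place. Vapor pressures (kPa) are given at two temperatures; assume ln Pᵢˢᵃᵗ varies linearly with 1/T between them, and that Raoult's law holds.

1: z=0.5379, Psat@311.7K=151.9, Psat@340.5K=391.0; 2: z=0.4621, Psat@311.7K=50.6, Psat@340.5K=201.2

Bubble-point temperature: ΣzᵢPᵢˢᵃᵗ(T) = P. Interpolate ln Pᵢˢᵃᵗ = aᵢ + bᵢ/T.
  T = 311.7 K: ΣzᵢPᵢˢᵃᵗ = 105.09 kPa
  T = 340.5 K: ΣzᵢPᵢˢᵃᵗ = 303.29 kPa
  T = 326.1 K: ΣzᵢPᵢˢᵃᵗ = 181.92 kPa
  T = 333.3 K: ΣzᵢPᵢˢᵃᵗ = 235.94 kPa
  T = 336.9 K: ΣzᵢPᵢˢᵃᵗ = 267.79 kPa
  T = 335.1 K: ΣzᵢPᵢˢᵃᵗ = 251.43 kPa
Interpolating between 333.3 K and 335.1 K gives T ≈ 333.6 K.

T = 333.6 K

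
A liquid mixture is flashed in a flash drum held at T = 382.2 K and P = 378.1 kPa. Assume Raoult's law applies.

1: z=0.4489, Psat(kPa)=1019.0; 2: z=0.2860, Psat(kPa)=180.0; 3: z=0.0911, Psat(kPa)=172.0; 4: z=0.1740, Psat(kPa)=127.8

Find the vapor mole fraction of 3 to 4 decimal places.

y_3 = 0.0552

Raoult's law: Kᵢ = Pᵢˢᵃᵗ/P = Pᵢˢᵃᵗ/378.1.
  K_1 = 1019.0/378.1 = 2.695054, K_2 = 180.0/378.1 = 0.476065, K_3 = 172.0/378.1 = 0.454906, K_4 = 127.8/378.1 = 0.338006
Newton–Raphson from β = 0.5:
  β = 0.5000: g = -0.03162, g' = -0.7435 → β = 0.4575
  β = 0.4575: g = 0.00011, g' = -0.7499 → β = 0.4576
Converged at β = 0.4576.
Compositions from xᵢ = zᵢ/(1+β(Kᵢ−1)), yᵢ = Kᵢxᵢ:
  1: x = 0.2528, y = 0.6813
  2: x = 0.3762, y = 0.1791
  3: x = 0.1214, y = 0.0552
  4: x = 0.2496, y = 0.0844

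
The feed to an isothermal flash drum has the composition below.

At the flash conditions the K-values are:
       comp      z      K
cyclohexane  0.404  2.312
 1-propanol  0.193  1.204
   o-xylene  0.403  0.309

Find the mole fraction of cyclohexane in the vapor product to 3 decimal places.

y_cyclohexane = 0.613

Let ψ = V/F and solve Σ zᵢ(Kᵢ−1)/(1+ψ(Kᵢ−1)) = 0.
Feasibility: ΣzᵢKᵢ = 1.291, Σzᵢ/Kᵢ = 1.639 — both > 1, two phases present.
Newton–Raphson from ψ = 0.42:
  ψ = 0.420: g = -0.0143, g' = -0.678 → ψ = 0.399
Converged at ψ = 0.399.
Compositions from xᵢ = zᵢ/(1+ψ(Kᵢ−1)), yᵢ = Kᵢxᵢ:
  cyclohexane: x = 0.265, y = 0.613
  1-propanol: x = 0.178, y = 0.215
  o-xylene: x = 0.556, y = 0.172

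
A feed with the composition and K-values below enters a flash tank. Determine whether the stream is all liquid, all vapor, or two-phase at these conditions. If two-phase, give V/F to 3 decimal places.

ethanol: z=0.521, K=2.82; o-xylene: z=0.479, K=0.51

two-phase, V/F = 0.800

ΣzᵢKᵢ = 1.714; Σzᵢ/Kᵢ = 1.124.
Both exceed 1, so a two-phase solution exists.
Let ψ = V/F and solve Σ zᵢ(Kᵢ−1)/(1+ψ(Kᵢ−1)) = 0.
Newton iteration, ψ⁰ = 0.5:
  ψ = 0.500: g = 0.1856, g' = -0.675 → ψ = 0.775
  ψ = 0.775: g = 0.0150, g' = -0.596 → ψ = 0.800
Converged at ψ = 0.800.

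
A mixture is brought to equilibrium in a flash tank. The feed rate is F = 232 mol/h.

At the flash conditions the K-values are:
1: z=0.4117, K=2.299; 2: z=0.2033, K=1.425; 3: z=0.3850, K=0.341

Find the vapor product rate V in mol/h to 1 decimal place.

V = 122.0 mol/h

Material balance + equilibrium reduce to Σ zᵢ(Kᵢ−1)/(1+V/F(Kᵢ−1)) = 0.
g(0) = ΣzᵢKᵢ − 1 = 0.3675 and g(1) = 1 − Σzᵢ/Kᵢ = -0.4508, so a root lies in (0, 1).
Iterate (Newton) starting at V/F = 0.63:
  V/F = 0.6300: g = -0.07156, g' = -0.7218 → V/F = 0.5309
  V/F = 0.5309: g = -0.00320, g' = -0.6633 → V/F = 0.5260
Converged at V/F = 0.5260.
Then V = V/F·F = 0.5260·232 = 122.0 mol/h and L = F − V = 110.0 mol/h.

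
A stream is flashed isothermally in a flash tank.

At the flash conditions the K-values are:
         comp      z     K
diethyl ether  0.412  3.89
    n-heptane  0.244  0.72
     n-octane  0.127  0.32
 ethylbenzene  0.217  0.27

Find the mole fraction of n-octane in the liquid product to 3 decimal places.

Rachford–Rice: g(V/F) = Σ zᵢ(Kᵢ−1)/(1+V/F(Kᵢ−1)) = 0.
Feasibility: ΣzᵢKᵢ = 1.878, Σzᵢ/Kᵢ = 1.645 — both > 1, two phases present.
Newton iteration, V/F⁰ = 0.48:
  V/F = 0.480: g = 0.0478, g' = -1.033 → V/F = 0.526
  V/F = 0.526: g = 0.0005, g' = -1.015 → V/F = 0.527
Converged at V/F = 0.527.
Compositions from xᵢ = zᵢ/(1+V/F(Kᵢ−1)), yᵢ = Kᵢxᵢ:
  diethyl ether: x = 0.163, y = 0.635
  n-heptane: x = 0.286, y = 0.206
  n-octane: x = 0.198, y = 0.063
  ethylbenzene: x = 0.353, y = 0.095

x_n-octane = 0.198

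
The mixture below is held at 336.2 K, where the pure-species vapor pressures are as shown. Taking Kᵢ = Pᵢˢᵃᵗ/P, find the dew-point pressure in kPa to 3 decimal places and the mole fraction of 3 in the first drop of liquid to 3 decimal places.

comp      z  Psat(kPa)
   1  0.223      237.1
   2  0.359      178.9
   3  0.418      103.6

At the dew point ψ → 1, so Σzᵢ/Kᵢ = 1 with Kᵢ = Pᵢˢᵃᵗ/P ⇒ 1/P = Σzᵢ/Pᵢˢᵃᵗ.
1/P = 0.223/237.1 + 0.359/178.9 + 0.418/103.6 = 0.006982 ⇒ P = 143.226 kPa
xᵢ = zᵢP/Pᵢˢᵃᵗ ⇒ x_3 = 0.418·143.226/103.6 = 0.578

Pdew = 143.226 kPa, x_3 = 0.578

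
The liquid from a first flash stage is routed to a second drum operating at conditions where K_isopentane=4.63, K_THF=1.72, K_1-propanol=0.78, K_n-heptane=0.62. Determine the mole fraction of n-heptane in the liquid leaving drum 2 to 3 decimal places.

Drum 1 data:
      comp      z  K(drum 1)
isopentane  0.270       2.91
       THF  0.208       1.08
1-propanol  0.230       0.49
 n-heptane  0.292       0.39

x_n-heptane (drum 2) = 0.500

Drum 1:
Rachford–Rice: g(ψ₁) = Σ zᵢ(Kᵢ−1)/(1+ψ₁(Kᵢ−1)) = 0.
g(0) = ΣzᵢKᵢ − 1 = 0.237 and g(1) = 1 − Σzᵢ/Kᵢ = -0.503, so a root lies in (0, 1).
Newton iteration, ψ₁⁰ = 0.5:
  ψ₁ = 0.500: g = -0.1340, g' = -0.592 → ψ₁ = 0.274
  ψ₁ = 0.274: g = 0.0049, g' = -0.664 → ψ₁ = 0.281
Converged at ψ₁ = 0.281.
Drum-1 compositions:
  isopentane: x = 0.176, y = 0.511
  THF: x = 0.203, y = 0.220
  1-propanol: x = 0.268, y = 0.132
  n-heptane: x = 0.352, y = 0.137
Drum-2 feed = drum-1 liquid: z₂ = (0.1757, 0.2034, 0.2685, 0.3524).
Drum 2:
Material balance + equilibrium reduce to Σ zᵢ(Kᵢ−1)/(1+ψ₂(Kᵢ−1)) = 0.
Check two-phase: ΣzᵢKᵢ = 1.591 > 1 and Σzᵢ/Kᵢ = 1.069 > 1, so g(0) = 0.591 > 0 and g(1) = -0.069 < 0.
Newton iteration, ψ₂⁰ = 0.5:
  ψ₂ = 0.500: g = 0.1026, g' = -0.443 → ψ₂ = 0.732
  ψ₂ = 0.732: g = 0.0146, g' = -0.335 → ψ₂ = 0.775
  ψ₂ = 0.775: g = 0.0002, g' = -0.324 → ψ₂ = 0.776
Converged at ψ₂ = 0.776.
  isopentane: x = 0.046, y = 0.213
  THF: x = 0.131, y = 0.224
  1-propanol: x = 0.324, y = 0.253
  n-heptane: x = 0.500, y = 0.310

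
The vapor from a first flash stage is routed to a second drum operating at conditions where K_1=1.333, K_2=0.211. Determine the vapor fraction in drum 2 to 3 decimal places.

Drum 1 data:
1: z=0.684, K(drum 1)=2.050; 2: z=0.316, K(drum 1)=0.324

Drum 1:
Let ψ₁ = V/F and solve Σ zᵢ(Kᵢ−1)/(1+ψ₁(Kᵢ−1)) = 0.
Check two-phase: ΣzᵢKᵢ = 1.505 > 1 and Σzᵢ/Kᵢ = 1.309 > 1, so g(0) = 0.505 > 0 and g(1) = -0.309 < 0.
Iterate (Newton) starting at ψ₁ = 0.5:
  ψ₁ = 0.500: g = 0.1483, g' = -0.654 → ψ₁ = 0.727
  ψ₁ = 0.727: g = -0.0126, g' = -0.801 → ψ₁ = 0.711
Converged at ψ₁ = 0.711.
Drum-1 compositions:
  1: x = 0.392, y = 0.803
  2: x = 0.608, y = 0.197
Drum-2 feed = drum-1 vapor: z₂ = (0.8029, 0.1971).
Drum 2:
Material balance + equilibrium reduce to Σ zᵢ(Kᵢ−1)/(1+ψ₂(Kᵢ−1)) = 0.
Check two-phase: ΣzᵢKᵢ = 1.112 > 1 and Σzᵢ/Kᵢ = 1.536 > 1, so g(0) = 0.112 > 0 and g(1) = -0.536 < 0.
Binary case is linear: z₁(K₁−1)(1+ψ₂(K₂−1)) + z₂(K₂−1)(1+ψ₂(K₁−1)) = 0
⇒ ψ₂ = [z₁(K₁−1)+z₂(K₂−1)] / [−(K₁−1)(K₂−1)] = 0.1119/0.2627 = 0.426
  1: x = 0.703, y = 0.937
  2: x = 0.297, y = 0.063

V/F (drum 2) = 0.426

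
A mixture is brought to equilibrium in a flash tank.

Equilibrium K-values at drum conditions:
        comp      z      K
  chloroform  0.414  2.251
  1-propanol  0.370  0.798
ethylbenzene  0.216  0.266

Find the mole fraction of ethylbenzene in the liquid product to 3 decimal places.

Rachford–Rice: g(ψ) = Σ zᵢ(Kᵢ−1)/(1+ψ(Kᵢ−1)) = 0.
g(0) = ΣzᵢKᵢ − 1 = 0.285 and g(1) = 1 − Σzᵢ/Kᵢ = -0.460, so a root lies in (0, 1).
Newton iteration, ψ⁰ = 0.55:
  ψ = 0.550: g = -0.0431, g' = -0.574 → ψ = 0.475
  ψ = 0.475: g = -0.0011, g' = -0.548 → ψ = 0.473
Converged at ψ = 0.473.
Compositions from xᵢ = zᵢ/(1+ψ(Kᵢ−1)), yᵢ = Kᵢxᵢ:
  chloroform: x = 0.260, y = 0.586
  1-propanol: x = 0.409, y = 0.326
  ethylbenzene: x = 0.331, y = 0.088

x_ethylbenzene = 0.331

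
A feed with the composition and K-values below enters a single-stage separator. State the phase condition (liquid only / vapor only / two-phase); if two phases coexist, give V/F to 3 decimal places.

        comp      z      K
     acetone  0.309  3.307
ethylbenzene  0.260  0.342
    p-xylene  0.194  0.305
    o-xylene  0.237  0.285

ΣzᵢKᵢ = 1.237; Σzᵢ/Kᵢ = 2.321.
Both exceed 1, so a two-phase solution exists.
Rachford–Rice: g(ψ) = Σ zᵢ(Kᵢ−1)/(1+ψ(Kᵢ−1)) = 0.
Newton iteration, ψ⁰ = 0.33:
  ψ = 0.330: g = -0.2105, g' = -1.079 → ψ = 0.135
  ψ = 0.135: g = 0.0196, g' = -1.355 → ψ = 0.149
  ψ = 0.149: g = 0.0003, g' = -1.317 → ψ = 0.150
Converged at ψ = 0.150.

two-phase, V/F = 0.150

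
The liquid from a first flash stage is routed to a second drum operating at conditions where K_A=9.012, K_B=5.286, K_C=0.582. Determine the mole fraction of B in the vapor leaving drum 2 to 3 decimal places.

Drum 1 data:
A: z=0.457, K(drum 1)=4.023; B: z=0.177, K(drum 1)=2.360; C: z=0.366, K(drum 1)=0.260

Drum 1:
Let ψ₁ = V/F and solve Σ zᵢ(Kᵢ−1)/(1+ψ₁(Kᵢ−1)) = 0.
Check two-phase: ΣzᵢKᵢ = 2.351 > 1 and Σzᵢ/Kᵢ = 1.596 > 1, so g(0) = 1.351 > 0 and g(1) = -0.596 < 0.
Iterate (Newton) starting at ψ₁ = 0.5:
  ψ₁ = 0.500: g = 0.2635, g' = -1.283 → ψ₁ = 0.705
  ψ₁ = 0.705: g = -0.0026, g' = -1.388 → ψ₁ = 0.703
Converged at ψ₁ = 0.703.
Drum-1 compositions:
  A: x = 0.146, y = 0.588
  B: x = 0.090, y = 0.213
  C: x = 0.763, y = 0.198
Drum-2 feed = drum-1 liquid: z₂ = (0.1462, 0.0905, 0.7634).
Drum 2:
Material balance + equilibrium reduce to Σ zᵢ(Kᵢ−1)/(1+ψ₂(Kᵢ−1)) = 0.
g(0) = ΣzᵢKᵢ − 1 = 1.240 and g(1) = 1 − Σzᵢ/Kᵢ = -0.345, so a root lies in (0, 1).
Newton–Raphson from ψ₂ = 0.5:
  ψ₂ = 0.500: g = -0.0461, g' = -0.756 → ψ₂ = 0.439
  ψ₂ = 0.439: g = 0.0030, g' = -0.860 → ψ₂ = 0.442
  ψ₂ = 0.442: g = 0.0000, g' = -0.853 → ψ₂ = 0.443
Converged at ψ₂ = 0.443.
  A: x = 0.032, y = 0.290
  B: x = 0.031, y = 0.165
  C: x = 0.937, y = 0.545

y_B (drum 2) = 0.165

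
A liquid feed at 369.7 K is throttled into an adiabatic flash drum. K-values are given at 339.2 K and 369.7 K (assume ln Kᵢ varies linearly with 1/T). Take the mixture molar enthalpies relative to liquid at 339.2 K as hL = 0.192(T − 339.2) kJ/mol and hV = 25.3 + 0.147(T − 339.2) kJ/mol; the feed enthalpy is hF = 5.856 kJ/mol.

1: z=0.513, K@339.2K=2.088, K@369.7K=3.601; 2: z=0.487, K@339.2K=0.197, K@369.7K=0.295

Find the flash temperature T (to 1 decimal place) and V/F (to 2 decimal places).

T = 340.8 K, V/F = 0.22

Adiabatic flash: solve Rachford–Rice at each trial T, then check hF = ψ·hV(T) + (1−ψ)·hL(T).
  T = 339.2 K: K = (2.088, 0.197), RR gives ψ = 0.191, H_out = 4.838 kJ/mol
  T = 369.7 K: K = (3.601, 0.295), RR gives ψ = 0.540, H_out = 18.787 kJ/mol
  T = 354.4 K: K = (2.772, 0.243), RR gives ψ = 0.403, H_out = 12.835 kJ/mol
  T = 346.8 K: K = (2.413, 0.219), RR gives ψ = 0.313, H_out = 9.259 kJ/mol
  T = 343.0 K: K = (2.247, 0.208), RR gives ψ = 0.257, H_out = 7.188 kJ/mol
  T = 341.1 K: K = (2.166, 0.202), RR gives ψ = 0.226, H_out = 6.054 kJ/mol
Linear interpolation between T = 339.2 (H_out = 4.838) and T = 341.1 (H_out = 6.054) on hF = 5.856 gives T ≈ 340.8 K, at which ψ = 0.22.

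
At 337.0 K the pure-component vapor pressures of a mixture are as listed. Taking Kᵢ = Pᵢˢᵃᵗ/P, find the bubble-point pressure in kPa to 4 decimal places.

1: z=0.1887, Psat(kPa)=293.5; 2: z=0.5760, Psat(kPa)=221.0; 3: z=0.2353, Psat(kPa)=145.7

At the bubble point ψ → 0, so ΣzᵢKᵢ = 1 with Kᵢ = Pᵢˢᵃᵗ/P ⇒ P = ΣzᵢPᵢˢᵃᵗ.
P = 0.1887·293.5 + 0.5760·221.0 + 0.2353·145.7 = 216.9627 kPa

Pbub = 216.9627 kPa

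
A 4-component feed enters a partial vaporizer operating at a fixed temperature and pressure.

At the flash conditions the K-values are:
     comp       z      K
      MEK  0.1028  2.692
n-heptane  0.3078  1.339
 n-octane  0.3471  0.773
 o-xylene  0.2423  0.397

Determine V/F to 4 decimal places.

Rachford–Rice: g(V/F) = Σ zᵢ(Kᵢ−1)/(1+V/F(Kᵢ−1)) = 0.
g(0) = ΣzᵢKᵢ − 1 = 0.0534 and g(1) = 1 − Σzᵢ/Kᵢ = -0.3274, so a root lies in (0, 1).
Newton–Raphson from V/F = 0.68:
  V/F = 0.6800: g = -0.17515, g' = -0.3651 → V/F = 0.2003
  V/F = 0.2003: g = -0.02111, g' = -0.3288 → V/F = 0.1361
  V/F = 0.1361: g = 0.00064, g' = -0.3504 → V/F = 0.1380
Converged at V/F = 0.1380.

V/F = 0.1380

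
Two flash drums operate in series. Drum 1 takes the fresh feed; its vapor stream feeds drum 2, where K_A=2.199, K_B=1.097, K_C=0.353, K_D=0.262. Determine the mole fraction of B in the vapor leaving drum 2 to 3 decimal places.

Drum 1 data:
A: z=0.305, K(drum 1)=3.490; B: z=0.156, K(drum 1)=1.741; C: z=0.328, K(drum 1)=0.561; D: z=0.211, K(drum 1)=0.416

y_B (drum 2) = 0.199

Drum 1:
Rachford–Rice: g(ψ₁) = Σ zᵢ(Kᵢ−1)/(1+ψ₁(Kᵢ−1)) = 0.
Feasibility: ΣzᵢKᵢ = 1.608, Σzᵢ/Kᵢ = 1.269 — both > 1, two phases present.
Iterate (Newton) starting at ψ₁ = 0.5:
  ψ₁ = 0.500: g = 0.0641, g' = -0.668 → ψ₁ = 0.596
  ψ₁ = 0.596: g = 0.0019, g' = -0.633 → ψ₁ = 0.599
Converged at ψ₁ = 0.599.
Drum-1 compositions:
  A: x = 0.122, y = 0.427
  B: x = 0.108, y = 0.188
  C: x = 0.445, y = 0.250
  D: x = 0.325, y = 0.135
Drum-2 feed = drum-1 vapor: z₂ = (0.4272, 0.1881, 0.2497, 0.1350).
Drum 2:
Rachford–Rice: g(ψ₂) = Σ zᵢ(Kᵢ−1)/(1+ψ₂(Kᵢ−1)) = 0.
Feasibility: ΣzᵢKᵢ = 1.269, Σzᵢ/Kᵢ = 1.588 — both > 1, two phases present.
Newton iteration, ψ₂⁰ = 0.5:
  ψ₂ = 0.500: g = -0.0590, g' = -0.655 → ψ₂ = 0.410
  ψ₂ = 0.410: g = -0.0017, g' = -0.622 → ψ₂ = 0.407
Converged at ψ₂ = 0.407.
  A: x = 0.287, y = 0.631
  B: x = 0.181, y = 0.199
  C: x = 0.339, y = 0.120
  D: x = 0.193, y = 0.051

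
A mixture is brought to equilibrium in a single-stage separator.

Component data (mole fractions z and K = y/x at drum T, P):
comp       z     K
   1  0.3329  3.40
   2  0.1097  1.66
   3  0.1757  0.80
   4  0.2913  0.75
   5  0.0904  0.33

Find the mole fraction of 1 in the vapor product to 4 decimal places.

Material balance + equilibrium reduce to Σ zᵢ(Kᵢ−1)/(1+ψ(Kᵢ−1)) = 0.
Feasibility: ΣzᵢKᵢ = 1.7028, Σzᵢ/Kᵢ = 1.0460 — both > 1, two phases present.
Newton iteration, ψ⁰ = 0.68:
  ψ = 0.6800: g = 0.11386, g' = -0.4723 → ψ = 0.9211
  ψ = 0.9211: g = -0.00199, g' = -0.5226 → ψ = 0.9173
Converged at ψ = 0.9172.
Compositions from xᵢ = zᵢ/(1+ψ(Kᵢ−1)), yᵢ = Kᵢxᵢ:
  1: x = 0.1040, y = 0.3536
  2: x = 0.0683, y = 0.1134
  3: x = 0.2152, y = 0.1721
  4: x = 0.3780, y = 0.2835
  5: x = 0.2345, y = 0.0774

y_1 = 0.3536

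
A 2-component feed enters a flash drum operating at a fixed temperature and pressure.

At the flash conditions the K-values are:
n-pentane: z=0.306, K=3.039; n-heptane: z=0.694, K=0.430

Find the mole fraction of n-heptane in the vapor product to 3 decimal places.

y_n-heptane = 0.336

Rachford–Rice: g(ψ) = Σ zᵢ(Kᵢ−1)/(1+ψ(Kᵢ−1)) = 0.
g(0) = ΣzᵢKᵢ − 1 = 0.228 and g(1) = 1 − Σzᵢ/Kᵢ = -0.715, so a root lies in (0, 1).
Iterate (Newton) starting at ψ = 0.54:
  ψ = 0.540: g = -0.2745, g' = -0.759 → ψ = 0.178
  ψ = 0.178: g = 0.0173, g' = -0.964 → ψ = 0.196
Converged at ψ = 0.196.
Compositions from xᵢ = zᵢ/(1+ψ(Kᵢ−1)), yᵢ = Kᵢxᵢ:
  n-pentane: x = 0.218, y = 0.664
  n-heptane: x = 0.782, y = 0.336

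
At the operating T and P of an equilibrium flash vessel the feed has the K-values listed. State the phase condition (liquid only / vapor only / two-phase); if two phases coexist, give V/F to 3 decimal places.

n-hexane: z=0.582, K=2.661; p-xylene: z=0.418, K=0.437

two-phase, V/F = 0.782

ΣzᵢKᵢ = 1.731; Σzᵢ/Kᵢ = 1.175.
Both exceed 1, so a two-phase solution exists.
Binary case is linear: z₁(K₁−1)(1+ψ(K₂−1)) + z₂(K₂−1)(1+ψ(K₁−1)) = 0
⇒ ψ = [z₁(K₁−1)+z₂(K₂−1)] / [−(K₁−1)(K₂−1)] = 0.7314/0.9351 = 0.782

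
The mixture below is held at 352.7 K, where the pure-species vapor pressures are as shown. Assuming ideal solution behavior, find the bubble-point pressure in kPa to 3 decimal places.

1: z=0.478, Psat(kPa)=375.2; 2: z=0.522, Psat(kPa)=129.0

Pbub = 246.684 kPa

At the bubble point ψ → 0, so ΣzᵢKᵢ = 1 with Kᵢ = Pᵢˢᵃᵗ/P ⇒ P = ΣzᵢPᵢˢᵃᵗ.
P = 0.478·375.2 + 0.522·129.0 = 246.684 kPa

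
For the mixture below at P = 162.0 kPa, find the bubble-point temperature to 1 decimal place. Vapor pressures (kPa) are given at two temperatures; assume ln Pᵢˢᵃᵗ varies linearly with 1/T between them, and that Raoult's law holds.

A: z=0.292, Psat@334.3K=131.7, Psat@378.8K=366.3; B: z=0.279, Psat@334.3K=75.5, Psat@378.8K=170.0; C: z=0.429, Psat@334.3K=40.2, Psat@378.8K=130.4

Bubble-point temperature: ΣzᵢPᵢˢᵃᵗ(T) = P. Interpolate ln Pᵢˢᵃᵗ = aᵢ + bᵢ/T.
  T = 334.3 K: ΣzᵢPᵢˢᵃᵗ = 76.77 kPa
  T = 378.8 K: ΣzᵢPᵢˢᵃᵗ = 210.33 kPa
  T = 356.6 K: ΣzᵢPᵢˢᵃᵗ = 131.00 kPa
  T = 367.7 K: ΣzᵢPᵢˢᵃᵗ = 167.11 kPa
  T = 362.1 K: ΣzᵢPᵢˢᵃᵗ = 148.06 kPa
  T = 364.9 K: ΣzᵢPᵢˢᵃᵗ = 157.36 kPa
Interpolating between 364.9 K and 367.7 K gives T ≈ 366.2 K.

T = 366.2 K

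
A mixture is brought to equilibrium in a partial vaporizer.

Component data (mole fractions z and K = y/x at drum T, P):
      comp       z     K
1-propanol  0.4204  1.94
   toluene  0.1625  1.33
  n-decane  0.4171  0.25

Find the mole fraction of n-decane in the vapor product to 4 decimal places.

y_n-decane = 0.1254

Material balance + equilibrium reduce to Σ zᵢ(Kᵢ−1)/(1+V/F(Kᵢ−1)) = 0.
Feasibility: ΣzᵢKᵢ = 1.1360, Σzᵢ/Kᵢ = 2.0073 — both > 1, two phases present.
Iterate (Newton) starting at V/F = 0.46:
  V/F = 0.4600: g = -0.15515, g' = -0.7413 → V/F = 0.2507
  V/F = 0.2507: g = -0.01592, g' = -0.6142 → V/F = 0.2248
  V/F = 0.2248: g = -0.00009, g' = -0.6079 → V/F = 0.2246
Converged at V/F = 0.2246.
Compositions from xᵢ = zᵢ/(1+V/F(Kᵢ−1)), yᵢ = Kᵢxᵢ:
  1-propanol: x = 0.3471, y = 0.6734
  toluene: x = 0.1513, y = 0.2012
  n-decane: x = 0.5016, y = 0.1254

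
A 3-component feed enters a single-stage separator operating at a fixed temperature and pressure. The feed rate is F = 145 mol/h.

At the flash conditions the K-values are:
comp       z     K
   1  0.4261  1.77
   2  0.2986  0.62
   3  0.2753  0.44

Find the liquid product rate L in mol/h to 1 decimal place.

Material balance + equilibrium reduce to Σ zᵢ(Kᵢ−1)/(1+β(Kᵢ−1)) = 0.
Check two-phase: ΣzᵢKᵢ = 1.0605 > 1 and Σzᵢ/Kᵢ = 1.3480 > 1, so g(0) = 0.0605 > 0 and g(1) = -0.3480 < 0.
Newton iteration, β⁰ = 0.37:
  β = 0.3700: g = -0.07114, g' = -0.3488 → β = 0.1660
  β = 0.1660: g = -0.00017, g' = -0.3527 → β = 0.1655
Converged at β = 0.1655.
Then V = β·F = 0.1655·145 = 24.0 mol/h and L = F − V = 121.0 mol/h.

L = 121.0 mol/h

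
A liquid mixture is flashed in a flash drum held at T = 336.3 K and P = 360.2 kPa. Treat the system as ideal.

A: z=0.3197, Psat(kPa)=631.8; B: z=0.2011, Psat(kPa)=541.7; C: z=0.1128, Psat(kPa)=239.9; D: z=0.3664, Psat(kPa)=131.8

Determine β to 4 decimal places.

Raoult's law: Kᵢ = Pᵢˢᵃᵗ/P = Pᵢˢᵃᵗ/360.2.
  K_A = 631.8/360.2 = 1.754026, K_B = 541.7/360.2 = 1.503887, K_C = 239.9/360.2 = 0.666019, K_D = 131.8/360.2 = 0.365908
Material balance + equilibrium reduce to Σ zᵢ(Kᵢ−1)/(1+β(Kᵢ−1)) = 0.
Check two-phase: ΣzᵢKᵢ = 1.0724 > 1 and Σzᵢ/Kᵢ = 1.4867 > 1, so g(0) = 0.0724 > 0 and g(1) = -0.4867 < 0.
Newton iteration, β⁰ = 0.5:
  β = 0.5000: g = -0.12941, g' = -0.4624 → β = 0.2201
  β = 0.2201: g = -0.01273, g' = -0.3887 → β = 0.1874
  β = 0.1874: g = -0.00004, g' = -0.3862 → β = 0.1873
Converged at β = 0.1873.

β = 0.1873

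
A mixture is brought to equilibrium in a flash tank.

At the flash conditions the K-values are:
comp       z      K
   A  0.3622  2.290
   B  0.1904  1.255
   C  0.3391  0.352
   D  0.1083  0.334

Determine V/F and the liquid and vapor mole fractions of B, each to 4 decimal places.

Material balance + equilibrium reduce to Σ zᵢ(Kᵢ−1)/(1+V/F(Kᵢ−1)) = 0.
Feasibility: ΣzᵢKᵢ = 1.2239, Σzᵢ/Kᵢ = 1.5975 — both > 1, two phases present.
Iterate (Newton) starting at V/F = 0.53:
  V/F = 0.5300: g = -0.12588, g' = -0.6673 → V/F = 0.3414
  V/F = 0.3414: g = -0.00644, g' = -0.6162 → V/F = 0.3309
Converged at V/F = 0.3309.
Compositions from xᵢ = zᵢ/(1+V/F(Kᵢ−1)), yᵢ = Kᵢxᵢ:
  A: x = 0.2538, y = 0.5813
  B: x = 0.1756, y = 0.2204
  C: x = 0.4317, y = 0.1519
  D: x = 0.1389, y = 0.0464

V/F = 0.3309, x_B = 0.1756, y_B = 0.2204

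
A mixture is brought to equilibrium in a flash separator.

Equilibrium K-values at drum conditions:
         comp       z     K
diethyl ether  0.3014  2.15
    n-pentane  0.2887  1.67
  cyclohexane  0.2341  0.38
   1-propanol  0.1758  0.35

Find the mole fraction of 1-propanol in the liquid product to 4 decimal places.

x_1-propanol = 0.2543

Iterate (Newton) starting at β = 0.5:
  β = 0.5000: g = -0.01468, g' = -0.5854 → β = 0.4749
  β = 0.4749: g = -0.00010, g' = -0.5775 → β = 0.4747
Converged at β = 0.4747.
Compositions from xᵢ = zᵢ/(1+β(Kᵢ−1)), yᵢ = Kᵢxᵢ:
  diethyl ether: x = 0.1950, y = 0.4192
  n-pentane: x = 0.2190, y = 0.3658
  cyclohexane: x = 0.3317, y = 0.1261
  1-propanol: x = 0.2543, y = 0.0890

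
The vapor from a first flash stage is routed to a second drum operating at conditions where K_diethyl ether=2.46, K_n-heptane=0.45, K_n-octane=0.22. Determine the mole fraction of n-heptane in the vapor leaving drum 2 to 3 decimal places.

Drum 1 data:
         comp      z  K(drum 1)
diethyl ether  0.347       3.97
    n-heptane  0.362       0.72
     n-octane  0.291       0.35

Drum 1:
Let ψ₁ = V/F and solve Σ zᵢ(Kᵢ−1)/(1+ψ₁(Kᵢ−1)) = 0.
g(0) = ΣzᵢKᵢ − 1 = 0.740 and g(1) = 1 − Σzᵢ/Kᵢ = -0.422, so a root lies in (0, 1).
Iterate (Newton) starting at ψ₁ = 0.37:
  ψ₁ = 0.370: g = 0.1289, g' = -0.943 → ψ₁ = 0.507
  ψ₁ = 0.507: g = 0.0113, g' = -0.800 → ψ₁ = 0.521
Converged at ψ₁ = 0.521.
Drum-1 compositions:
  diethyl ether: x = 0.136, y = 0.541
  n-heptane: x = 0.424, y = 0.305
  n-octane: x = 0.440, y = 0.154
Drum-2 feed = drum-1 vapor: z₂ = (0.5409, 0.3051, 0.1540).
Drum 2:
Material balance + equilibrium reduce to Σ zᵢ(Kᵢ−1)/(1+ψ₂(Kᵢ−1)) = 0.
Check two-phase: ΣzᵢKᵢ = 1.502 > 1 and Σzᵢ/Kᵢ = 1.598 > 1, so g(0) = 0.502 > 0 and g(1) = -0.598 < 0.
Iterate (Newton) starting at ψ₂ = 0.5:
  ψ₂ = 0.500: g = 0.0281, g' = -0.813 → ψ₂ = 0.535
  ψ₂ = 0.535: g = -0.0002, g' = -0.824 → ψ₂ = 0.534
Converged at ψ₂ = 0.534.
  diethyl ether: x = 0.304, y = 0.747
  n-heptane: x = 0.432, y = 0.194
  n-octane: x = 0.264, y = 0.058

y_n-heptane (drum 2) = 0.194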